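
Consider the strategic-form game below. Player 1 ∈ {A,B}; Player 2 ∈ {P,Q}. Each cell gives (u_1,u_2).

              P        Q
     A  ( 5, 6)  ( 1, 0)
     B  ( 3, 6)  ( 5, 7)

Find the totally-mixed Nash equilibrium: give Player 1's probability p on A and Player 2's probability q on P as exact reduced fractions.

P1 indiff ⇒ q·5+(1-q)·1 = q·3+(1-q)·5 ⇒ q(2) = (1-q)(4) ⇒ q = 2/3
P2 indiff ⇒ p·6+(1-p)·6 = p·0+(1-p)·7 ⇒ p(6) = (1-p)(1) ⇒ p = 1/7

P1 mixes 1/7 on A; P2 mixes 2/3 on P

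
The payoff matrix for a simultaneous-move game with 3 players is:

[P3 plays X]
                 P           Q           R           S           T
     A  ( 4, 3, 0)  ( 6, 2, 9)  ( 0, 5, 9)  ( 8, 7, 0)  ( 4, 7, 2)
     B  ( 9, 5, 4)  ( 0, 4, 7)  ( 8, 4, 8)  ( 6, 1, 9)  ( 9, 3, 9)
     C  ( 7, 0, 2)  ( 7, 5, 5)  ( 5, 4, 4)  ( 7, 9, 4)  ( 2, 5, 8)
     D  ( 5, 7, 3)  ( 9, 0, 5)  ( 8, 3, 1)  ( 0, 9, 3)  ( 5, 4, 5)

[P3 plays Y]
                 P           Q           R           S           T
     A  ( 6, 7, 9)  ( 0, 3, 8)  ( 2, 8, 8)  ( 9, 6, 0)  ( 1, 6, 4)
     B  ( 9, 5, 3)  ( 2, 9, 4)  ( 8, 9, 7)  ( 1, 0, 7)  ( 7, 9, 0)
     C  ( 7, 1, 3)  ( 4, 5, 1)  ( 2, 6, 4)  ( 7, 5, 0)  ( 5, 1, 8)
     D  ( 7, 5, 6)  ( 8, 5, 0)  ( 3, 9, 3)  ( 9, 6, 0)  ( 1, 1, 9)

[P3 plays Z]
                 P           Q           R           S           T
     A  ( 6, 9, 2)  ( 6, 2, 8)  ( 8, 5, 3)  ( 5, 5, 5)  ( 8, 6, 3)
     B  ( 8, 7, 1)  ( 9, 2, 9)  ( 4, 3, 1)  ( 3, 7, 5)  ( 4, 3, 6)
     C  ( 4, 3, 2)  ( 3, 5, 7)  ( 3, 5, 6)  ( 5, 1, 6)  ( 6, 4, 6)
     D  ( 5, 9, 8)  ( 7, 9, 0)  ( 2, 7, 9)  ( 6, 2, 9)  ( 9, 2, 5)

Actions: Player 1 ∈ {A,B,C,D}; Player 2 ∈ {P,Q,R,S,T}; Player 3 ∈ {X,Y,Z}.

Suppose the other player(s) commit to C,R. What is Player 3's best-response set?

u_3(X vs C,R) = 4
u_3(Y vs C,R) = 4
u_3(Z vs C,R) = 6
max payoff 6 at {Z}

argmax u_3 = {Z}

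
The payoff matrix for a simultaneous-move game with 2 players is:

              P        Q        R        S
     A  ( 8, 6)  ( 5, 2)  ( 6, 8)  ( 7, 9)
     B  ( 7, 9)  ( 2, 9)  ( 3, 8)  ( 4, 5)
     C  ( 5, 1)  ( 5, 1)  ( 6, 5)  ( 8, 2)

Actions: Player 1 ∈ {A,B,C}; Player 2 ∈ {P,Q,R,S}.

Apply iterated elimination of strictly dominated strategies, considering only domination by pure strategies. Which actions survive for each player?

Remaining: P1:{A,C} P2:{R,S}

P1 drop B (A beats it: P:8>7 Q:5>2 R:6>3 S:7>4)
P2 drop P (R beats it: A:8>6 C:5>1)
P2 drop Q (R beats it: A:8>2 C:5>1)
P1→{A,C} P2→{R,S}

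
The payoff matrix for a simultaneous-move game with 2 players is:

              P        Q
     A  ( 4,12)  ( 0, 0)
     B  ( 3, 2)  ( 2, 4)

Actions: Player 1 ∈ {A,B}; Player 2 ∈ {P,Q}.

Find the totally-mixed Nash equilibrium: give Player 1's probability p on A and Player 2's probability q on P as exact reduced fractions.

P1 indiff ⇒ q·4+(1-q)·0 = q·3+(1-q)·2 ⇒ q(1) = (1-q)(2) ⇒ q = 2/3
P2 indiff ⇒ p·12+(1-p)·2 = p·0+(1-p)·4 ⇒ p(12) = (1-p)(2) ⇒ p = 1/7

P1 mixes 1/7 on A; P2 mixes 2/3 on P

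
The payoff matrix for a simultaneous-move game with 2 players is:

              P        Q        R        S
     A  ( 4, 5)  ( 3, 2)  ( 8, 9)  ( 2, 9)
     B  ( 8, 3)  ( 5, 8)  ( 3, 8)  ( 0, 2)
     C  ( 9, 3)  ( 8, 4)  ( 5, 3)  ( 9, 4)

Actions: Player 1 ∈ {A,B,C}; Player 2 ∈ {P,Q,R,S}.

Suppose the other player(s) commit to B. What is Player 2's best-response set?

u_2(P vs B) = 3
u_2(Q vs B) = 8
u_2(R vs B) = 8
u_2(S vs B) = 2
max payoff 8 at {Q,R}

BR_2 = {Q,R}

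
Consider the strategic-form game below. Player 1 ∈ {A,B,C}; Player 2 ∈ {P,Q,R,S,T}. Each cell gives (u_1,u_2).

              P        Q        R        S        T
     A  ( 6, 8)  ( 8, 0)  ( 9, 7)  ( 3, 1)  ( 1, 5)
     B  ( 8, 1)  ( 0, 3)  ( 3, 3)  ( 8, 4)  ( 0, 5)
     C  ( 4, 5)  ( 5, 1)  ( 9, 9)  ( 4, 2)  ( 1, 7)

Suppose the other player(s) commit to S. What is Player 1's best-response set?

u_1(A vs S) = 3
u_1(B vs S) = 8
u_1(C vs S) = 4
max payoff 8 at {B}

BR_1 = {B}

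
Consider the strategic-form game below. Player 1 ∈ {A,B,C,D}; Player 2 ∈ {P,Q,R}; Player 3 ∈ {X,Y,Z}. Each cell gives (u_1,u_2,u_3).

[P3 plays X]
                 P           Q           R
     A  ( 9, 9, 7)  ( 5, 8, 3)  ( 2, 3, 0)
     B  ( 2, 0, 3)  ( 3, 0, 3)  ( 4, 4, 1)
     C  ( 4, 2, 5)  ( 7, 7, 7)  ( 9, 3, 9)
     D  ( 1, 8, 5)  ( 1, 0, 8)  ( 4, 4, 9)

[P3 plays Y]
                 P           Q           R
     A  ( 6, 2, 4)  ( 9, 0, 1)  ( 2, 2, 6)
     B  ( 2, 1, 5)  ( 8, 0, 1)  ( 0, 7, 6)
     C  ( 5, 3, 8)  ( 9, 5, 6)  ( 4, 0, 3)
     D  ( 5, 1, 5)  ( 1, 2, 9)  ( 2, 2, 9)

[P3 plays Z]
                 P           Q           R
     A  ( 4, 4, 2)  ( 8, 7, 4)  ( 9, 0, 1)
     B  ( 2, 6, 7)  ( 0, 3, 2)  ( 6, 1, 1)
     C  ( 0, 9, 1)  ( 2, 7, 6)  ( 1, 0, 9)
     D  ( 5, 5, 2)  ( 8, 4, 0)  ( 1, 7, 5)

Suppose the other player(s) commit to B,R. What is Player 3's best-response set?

u_3(X vs B,R) = 1
u_3(Y vs B,R) = 6
u_3(Z vs B,R) = 1
max payoff 6 at {Y}

BR_3 = {Y}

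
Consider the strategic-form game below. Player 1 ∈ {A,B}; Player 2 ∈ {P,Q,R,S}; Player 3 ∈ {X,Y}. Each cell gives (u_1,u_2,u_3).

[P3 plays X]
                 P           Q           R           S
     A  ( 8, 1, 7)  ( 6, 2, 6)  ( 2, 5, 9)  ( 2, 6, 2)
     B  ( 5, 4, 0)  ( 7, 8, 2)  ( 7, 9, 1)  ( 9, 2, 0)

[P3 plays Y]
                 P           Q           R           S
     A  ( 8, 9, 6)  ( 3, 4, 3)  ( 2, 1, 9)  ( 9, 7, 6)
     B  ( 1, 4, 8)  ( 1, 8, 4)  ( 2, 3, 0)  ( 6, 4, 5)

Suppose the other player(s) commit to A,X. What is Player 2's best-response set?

P2 best: {S}

u_2(P vs A,X) = 1
u_2(Q vs A,X) = 2
u_2(R vs A,X) = 5
u_2(S vs A,X) = 6
max payoff 6 at {S}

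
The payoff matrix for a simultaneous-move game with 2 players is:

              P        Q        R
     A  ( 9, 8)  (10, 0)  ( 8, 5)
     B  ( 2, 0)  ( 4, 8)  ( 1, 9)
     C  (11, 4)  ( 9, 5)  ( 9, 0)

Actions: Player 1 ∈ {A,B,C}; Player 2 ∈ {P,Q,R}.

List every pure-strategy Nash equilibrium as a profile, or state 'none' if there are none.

No pure NE.

(A,P): not NE [P1→C gives 11>9]
(A,Q): not NE [P2→P gives 8>0]
(A,R): not NE [P1→C gives 9>8; P2→P gives 8>5]
(B,P): not NE [P1→C gives 11>2; P2→R gives 9>0]
(B,Q): not NE [P1→A gives 10>4; P2→R gives 9>8]
(B,R): not NE [P1→C gives 9>1]
(C,P): not NE [P2→Q gives 5>4]
(C,Q): not NE [P1→A gives 10>9]
(C,R): not NE [P2→Q gives 5>0]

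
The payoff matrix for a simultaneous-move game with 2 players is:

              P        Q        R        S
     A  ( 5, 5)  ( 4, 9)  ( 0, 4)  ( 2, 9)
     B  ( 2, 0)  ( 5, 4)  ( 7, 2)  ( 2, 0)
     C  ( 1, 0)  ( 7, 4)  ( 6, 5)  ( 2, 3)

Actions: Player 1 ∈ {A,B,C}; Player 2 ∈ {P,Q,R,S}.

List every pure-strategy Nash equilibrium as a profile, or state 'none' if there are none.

(A,P): not NE [P2→S gives 9>5]
(A,Q): not NE [P1→C gives 7>4]
(A,R): not NE [P1→B gives 7>0; P2→S gives 9>4]
(A,S): NE
(B,P): not NE [P1→A gives 5>2; P2→Q gives 4>0]
(B,Q): not NE [P1→C gives 7>5]
(B,R): not NE [P2→Q gives 4>2]
(B,S): not NE [P2→Q gives 4>0]
(C,P): not NE [P1→A gives 5>1; P2→R gives 5>0]
(C,Q): not NE [P2→R gives 5>4]
(C,R): not NE [P1→B gives 7>6]
(C,S): not NE [P2→R gives 5>3]

NE set: (A,S)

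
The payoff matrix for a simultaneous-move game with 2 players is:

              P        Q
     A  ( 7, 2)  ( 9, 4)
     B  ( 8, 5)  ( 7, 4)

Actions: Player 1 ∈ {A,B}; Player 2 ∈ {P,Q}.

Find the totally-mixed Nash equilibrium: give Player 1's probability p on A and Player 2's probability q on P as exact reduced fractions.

P1 indiff ⇒ q·7+(1-q)·9 = q·8+(1-q)·7 ⇒ q(-1) = (1-q)(-2) ⇒ q = 2/3
P2 indiff ⇒ p·2+(1-p)·5 = p·4+(1-p)·4 ⇒ p(-2) = (1-p)(-1) ⇒ p = 1/3

p=1/3, q=2/3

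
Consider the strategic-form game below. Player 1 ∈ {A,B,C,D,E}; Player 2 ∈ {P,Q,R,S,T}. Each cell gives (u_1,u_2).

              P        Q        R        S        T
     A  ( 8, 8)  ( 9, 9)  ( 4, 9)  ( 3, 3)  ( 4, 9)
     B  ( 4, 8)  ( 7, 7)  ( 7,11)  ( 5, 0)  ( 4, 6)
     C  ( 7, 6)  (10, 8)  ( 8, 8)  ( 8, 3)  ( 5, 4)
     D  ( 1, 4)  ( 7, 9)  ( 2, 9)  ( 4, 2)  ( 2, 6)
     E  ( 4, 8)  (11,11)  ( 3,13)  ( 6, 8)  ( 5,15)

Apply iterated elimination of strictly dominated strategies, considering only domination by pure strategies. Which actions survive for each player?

P1 drop B (C beats it: P:7>4 Q:10>7 R:8>7 S:8>5 T:5>4)
P1 drop D (C beats it: P:7>1 Q:10>7 R:8>2 S:8>4 T:5>2)
P2 drop P (Q beats it: A:9>8 C:8>6 E:11>8)
P1 drop A (C beats it: Q:10>9 R:8>4 S:8>3 T:5>4)
P2 drop S (Q beats it: C:8>3 E:11>8)
P1→{C,E} P2→{Q,R,T}

IESDS → P1:{C,E} P2:{Q,R,T}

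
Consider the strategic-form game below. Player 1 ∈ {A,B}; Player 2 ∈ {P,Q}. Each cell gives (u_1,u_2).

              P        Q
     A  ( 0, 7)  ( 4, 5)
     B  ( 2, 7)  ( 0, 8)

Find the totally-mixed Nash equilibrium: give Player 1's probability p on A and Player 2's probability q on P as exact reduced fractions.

P1 indiff ⇒ q·0+(1-q)·4 = q·2+(1-q)·0 ⇒ q(-2) = (1-q)(-4) ⇒ q = 2/3
P2 indiff ⇒ p·7+(1-p)·7 = p·5+(1-p)·8 ⇒ p(2) = (1-p)(1) ⇒ p = 1/3

(p,q) = (1/3, 2/3)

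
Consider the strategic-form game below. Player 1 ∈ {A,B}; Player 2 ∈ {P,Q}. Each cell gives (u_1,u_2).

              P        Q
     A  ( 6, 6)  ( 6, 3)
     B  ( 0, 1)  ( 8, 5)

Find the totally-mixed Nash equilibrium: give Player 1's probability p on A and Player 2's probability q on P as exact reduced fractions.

(p,q) = (4/7, 1/4)

P1 indiff ⇒ q·6+(1-q)·6 = q·0+(1-q)·8 ⇒ q(6) = (1-q)(2) ⇒ q = 1/4
P2 indiff ⇒ p·6+(1-p)·1 = p·3+(1-p)·5 ⇒ p(3) = (1-p)(4) ⇒ p = 4/7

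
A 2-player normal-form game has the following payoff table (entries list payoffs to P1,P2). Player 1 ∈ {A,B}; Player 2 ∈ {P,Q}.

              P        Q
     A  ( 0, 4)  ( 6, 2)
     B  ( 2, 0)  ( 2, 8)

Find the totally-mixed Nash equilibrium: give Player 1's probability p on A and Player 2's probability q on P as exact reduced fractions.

P1 indiff ⇒ q·0+(1-q)·6 = q·2+(1-q)·2 ⇒ q(-2) = (1-q)(-4) ⇒ q = 2/3
P2 indiff ⇒ p·4+(1-p)·0 = p·2+(1-p)·8 ⇒ p(2) = (1-p)(8) ⇒ p = 4/5

P1 mixes 4/5 on A; P2 mixes 2/3 on P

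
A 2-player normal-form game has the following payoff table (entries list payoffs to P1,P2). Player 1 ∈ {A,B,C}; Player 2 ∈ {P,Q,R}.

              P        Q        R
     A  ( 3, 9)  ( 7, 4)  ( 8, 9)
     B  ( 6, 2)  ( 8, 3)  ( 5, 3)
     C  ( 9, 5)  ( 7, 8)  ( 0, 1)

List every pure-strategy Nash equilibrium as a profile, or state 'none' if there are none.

PSNE = {(A,R), (B,Q)}

(A,P): not NE [P1→C gives 9>3]
(A,Q): not NE [P1→B gives 8>7; P2→R gives 9>4]
(A,R): NE
(B,P): not NE [P1→C gives 9>6; P2→R gives 3>2]
(B,Q): NE
(B,R): not NE [P1→A gives 8>5]
(C,P): not NE [P2→Q gives 8>5]
(C,Q): not NE [P1→B gives 8>7]
(C,R): not NE [P1→A gives 8>0; P2→Q gives 8>1]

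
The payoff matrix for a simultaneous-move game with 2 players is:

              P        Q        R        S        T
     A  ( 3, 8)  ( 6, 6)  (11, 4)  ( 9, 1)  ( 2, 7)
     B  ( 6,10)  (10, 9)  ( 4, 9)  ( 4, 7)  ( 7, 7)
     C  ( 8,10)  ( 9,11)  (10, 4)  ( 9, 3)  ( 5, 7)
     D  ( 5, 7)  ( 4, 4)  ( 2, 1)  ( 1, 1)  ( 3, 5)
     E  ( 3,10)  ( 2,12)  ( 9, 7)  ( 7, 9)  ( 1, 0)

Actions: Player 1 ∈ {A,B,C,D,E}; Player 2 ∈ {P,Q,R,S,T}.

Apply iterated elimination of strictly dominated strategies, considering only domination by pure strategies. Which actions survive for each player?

P1 drop D (B beats it: P:6>5 Q:10>4 R:4>2 S:4>1 T:7>3)
P1 drop E (C beats it: P:8>3 Q:9>2 R:10>9 S:9>7 T:5>1)
P2 drop R (P beats it: A:8>4 B:10>9 C:10>4)
P2 drop S (P beats it: A:8>1 B:10>7 C:10>3)
P1 drop A (B beats it: P:6>3 Q:10>6 T:7>2)
P2 drop T (P beats it: B:10>7 C:10>7)
P1→{B,C} P2→{P,Q}

Remaining: P1:{B,C} P2:{P,Q}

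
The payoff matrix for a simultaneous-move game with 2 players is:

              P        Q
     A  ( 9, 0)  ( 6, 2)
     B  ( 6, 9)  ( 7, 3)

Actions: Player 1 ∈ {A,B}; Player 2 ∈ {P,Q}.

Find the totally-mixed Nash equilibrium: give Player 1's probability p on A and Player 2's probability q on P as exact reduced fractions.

p=3/4, q=1/4

P1 indiff ⇒ q·9+(1-q)·6 = q·6+(1-q)·7 ⇒ q(3) = (1-q)(1) ⇒ q = 1/4
P2 indiff ⇒ p·0+(1-p)·9 = p·2+(1-p)·3 ⇒ p(-2) = (1-p)(-6) ⇒ p = 3/4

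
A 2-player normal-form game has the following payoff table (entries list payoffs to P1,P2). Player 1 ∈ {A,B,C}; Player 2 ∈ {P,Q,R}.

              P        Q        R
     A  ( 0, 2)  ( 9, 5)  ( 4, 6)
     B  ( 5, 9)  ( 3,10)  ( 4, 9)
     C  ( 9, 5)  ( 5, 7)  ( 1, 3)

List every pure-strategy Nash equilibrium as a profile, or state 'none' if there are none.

NE set: (A,R)

(A,P): not NE [P1→C gives 9>0; P2→R gives 6>2]
(A,Q): not NE [P2→R gives 6>5]
(A,R): NE
(B,P): not NE [P1→C gives 9>5; P2→Q gives 10>9]
(B,Q): not NE [P1→A gives 9>3]
(B,R): not NE [P2→Q gives 10>9]
(C,P): not NE [P2→Q gives 7>5]
(C,Q): not NE [P1→A gives 9>5]
(C,R): not NE [P1→B gives 4>1; P2→Q gives 7>3]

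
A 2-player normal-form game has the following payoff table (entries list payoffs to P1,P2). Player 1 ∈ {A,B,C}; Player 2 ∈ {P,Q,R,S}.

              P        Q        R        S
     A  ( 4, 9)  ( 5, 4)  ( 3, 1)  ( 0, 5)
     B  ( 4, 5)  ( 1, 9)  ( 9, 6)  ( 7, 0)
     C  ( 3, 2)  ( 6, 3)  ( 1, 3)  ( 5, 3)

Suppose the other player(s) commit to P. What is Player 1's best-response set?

u_1(A vs P) = 4
u_1(B vs P) = 4
u_1(C vs P) = 3
max payoff 4 at {A,B}

P1 best: {A,B}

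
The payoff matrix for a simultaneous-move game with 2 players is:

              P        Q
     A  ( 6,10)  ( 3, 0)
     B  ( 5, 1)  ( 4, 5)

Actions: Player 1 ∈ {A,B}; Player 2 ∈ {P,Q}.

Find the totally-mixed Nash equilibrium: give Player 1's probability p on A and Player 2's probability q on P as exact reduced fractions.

P1 indiff ⇒ q·6+(1-q)·3 = q·5+(1-q)·4 ⇒ q(1) = (1-q)(1) ⇒ q = 1/2
P2 indiff ⇒ p·10+(1-p)·1 = p·0+(1-p)·5 ⇒ p(10) = (1-p)(4) ⇒ p = 2/7

p=2/7, q=1/2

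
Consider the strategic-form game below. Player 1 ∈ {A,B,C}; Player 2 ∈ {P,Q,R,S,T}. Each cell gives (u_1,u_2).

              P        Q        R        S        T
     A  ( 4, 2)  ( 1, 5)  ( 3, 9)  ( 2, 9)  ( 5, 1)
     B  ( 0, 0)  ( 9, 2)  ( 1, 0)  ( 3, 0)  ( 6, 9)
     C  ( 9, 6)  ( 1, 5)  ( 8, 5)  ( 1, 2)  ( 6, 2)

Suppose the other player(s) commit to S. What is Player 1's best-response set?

u_1(A vs S) = 2
u_1(B vs S) = 3
u_1(C vs S) = 1
max payoff 3 at {B}

BR_1 = {B}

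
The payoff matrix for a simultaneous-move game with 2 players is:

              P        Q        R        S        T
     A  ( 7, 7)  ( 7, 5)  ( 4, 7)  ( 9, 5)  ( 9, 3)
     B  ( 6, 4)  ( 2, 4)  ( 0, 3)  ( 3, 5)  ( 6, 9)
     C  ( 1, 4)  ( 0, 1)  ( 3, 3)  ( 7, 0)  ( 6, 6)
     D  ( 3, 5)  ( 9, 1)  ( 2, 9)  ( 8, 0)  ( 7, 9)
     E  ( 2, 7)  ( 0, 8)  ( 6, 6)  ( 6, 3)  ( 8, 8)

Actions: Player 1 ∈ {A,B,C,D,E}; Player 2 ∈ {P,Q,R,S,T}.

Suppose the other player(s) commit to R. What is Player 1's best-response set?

P1 best: {E}

u_1(A vs R) = 4
u_1(B vs R) = 0
u_1(C vs R) = 3
u_1(D vs R) = 2
u_1(E vs R) = 6
max payoff 6 at {E}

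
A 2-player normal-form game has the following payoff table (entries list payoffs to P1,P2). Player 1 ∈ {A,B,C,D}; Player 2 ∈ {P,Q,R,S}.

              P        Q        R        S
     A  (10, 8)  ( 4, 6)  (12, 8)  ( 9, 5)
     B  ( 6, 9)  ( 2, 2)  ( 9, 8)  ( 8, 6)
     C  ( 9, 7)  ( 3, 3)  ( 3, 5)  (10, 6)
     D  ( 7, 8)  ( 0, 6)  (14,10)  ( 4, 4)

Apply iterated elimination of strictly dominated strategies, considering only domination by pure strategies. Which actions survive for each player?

IESDS → P1:{A,D} P2:{P,R}

P1 drop B (A beats it: P:10>6 Q:4>2 R:12>9 S:9>8)
P2 drop Q (P beats it: A:8>6 C:7>3 D:8>6)
P2 drop S (P beats it: A:8>5 C:7>6 D:8>4)
P1 drop C (A beats it: P:10>9 R:12>3)
P1→{A,D} P2→{P,R}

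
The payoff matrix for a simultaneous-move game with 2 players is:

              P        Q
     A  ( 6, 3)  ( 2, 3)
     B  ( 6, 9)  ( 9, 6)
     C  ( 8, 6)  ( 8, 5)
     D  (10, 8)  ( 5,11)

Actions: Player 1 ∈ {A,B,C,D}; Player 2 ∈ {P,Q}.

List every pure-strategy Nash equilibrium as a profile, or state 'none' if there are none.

(A,P): not NE [P1→D gives 10>6]
(A,Q): not NE [P1→B gives 9>2]
(B,P): not NE [P1→D gives 10>6]
(B,Q): not NE [P2→P gives 9>6]
(C,P): not NE [P1→D gives 10>8]
(C,Q): not NE [P1→B gives 9>8; P2→P gives 6>5]
(D,P): not NE [P2→Q gives 11>8]
(D,Q): not NE [P1→B gives 9>5]

PSNE: ∅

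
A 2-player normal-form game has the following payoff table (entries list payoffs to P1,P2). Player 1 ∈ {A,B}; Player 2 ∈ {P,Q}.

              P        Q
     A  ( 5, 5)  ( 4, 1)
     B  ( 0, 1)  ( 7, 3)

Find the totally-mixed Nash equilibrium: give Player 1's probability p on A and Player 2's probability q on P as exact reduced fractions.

P1 indiff ⇒ q·5+(1-q)·4 = q·0+(1-q)·7 ⇒ q(5) = (1-q)(3) ⇒ q = 3/8
P2 indiff ⇒ p·5+(1-p)·1 = p·1+(1-p)·3 ⇒ p(4) = (1-p)(2) ⇒ p = 1/3

(p,q) = (1/3, 3/8)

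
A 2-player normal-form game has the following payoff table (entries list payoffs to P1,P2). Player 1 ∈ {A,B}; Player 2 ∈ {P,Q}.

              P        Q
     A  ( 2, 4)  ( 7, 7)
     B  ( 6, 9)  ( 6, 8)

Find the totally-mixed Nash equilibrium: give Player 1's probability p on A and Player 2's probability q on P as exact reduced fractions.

P1 indiff ⇒ q·2+(1-q)·7 = q·6+(1-q)·6 ⇒ q(-4) = (1-q)(-1) ⇒ q = 1/5
P2 indiff ⇒ p·4+(1-p)·9 = p·7+(1-p)·8 ⇒ p(-3) = (1-p)(-1) ⇒ p = 1/4

(p,q) = (1/4, 1/5)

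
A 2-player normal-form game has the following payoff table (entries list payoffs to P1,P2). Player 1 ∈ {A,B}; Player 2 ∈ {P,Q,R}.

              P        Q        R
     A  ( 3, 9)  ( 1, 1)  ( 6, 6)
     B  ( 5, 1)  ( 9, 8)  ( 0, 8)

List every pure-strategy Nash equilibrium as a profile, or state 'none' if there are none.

Nash profiles: (B,Q)

(A,P): not NE [P1→B gives 5>3]
(A,Q): not NE [P1→B gives 9>1; P2→P gives 9>1]
(A,R): not NE [P2→P gives 9>6]
(B,P): not NE [P2→R gives 8>1]
(B,Q): NE
(B,R): not NE [P1→A gives 6>0]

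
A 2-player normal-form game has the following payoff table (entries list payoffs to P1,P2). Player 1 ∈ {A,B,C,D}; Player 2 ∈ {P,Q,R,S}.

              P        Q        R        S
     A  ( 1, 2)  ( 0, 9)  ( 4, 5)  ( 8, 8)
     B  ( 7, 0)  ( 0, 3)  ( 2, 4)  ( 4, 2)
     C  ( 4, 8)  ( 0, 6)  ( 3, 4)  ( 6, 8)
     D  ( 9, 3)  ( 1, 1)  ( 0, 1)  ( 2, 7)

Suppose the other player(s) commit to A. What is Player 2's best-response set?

u_2(P vs A) = 2
u_2(Q vs A) = 9
u_2(R vs A) = 5
u_2(S vs A) = 8
max payoff 9 at {Q}

argmax u_2 = {Q}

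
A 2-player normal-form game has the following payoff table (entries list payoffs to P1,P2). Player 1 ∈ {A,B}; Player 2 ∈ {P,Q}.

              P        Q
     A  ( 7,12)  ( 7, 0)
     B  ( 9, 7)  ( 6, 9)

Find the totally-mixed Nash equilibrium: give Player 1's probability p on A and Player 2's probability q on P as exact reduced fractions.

P1 mixes 1/7 on A; P2 mixes 1/3 on P

P1 indiff ⇒ q·7+(1-q)·7 = q·9+(1-q)·6 ⇒ q(-2) = (1-q)(-1) ⇒ q = 1/3
P2 indiff ⇒ p·12+(1-p)·7 = p·0+(1-p)·9 ⇒ p(12) = (1-p)(2) ⇒ p = 1/7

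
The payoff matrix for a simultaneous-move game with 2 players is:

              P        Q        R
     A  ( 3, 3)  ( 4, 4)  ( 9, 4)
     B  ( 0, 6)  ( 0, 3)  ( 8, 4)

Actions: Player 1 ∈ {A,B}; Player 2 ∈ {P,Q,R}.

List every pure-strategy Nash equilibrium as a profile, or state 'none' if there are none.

(A,P): not NE [P2→R gives 4>3]
(A,Q): NE
(A,R): NE
(B,P): not NE [P1→A gives 3>0]
(B,Q): not NE [P1→A gives 4>0; P2→P gives 6>3]
(B,R): not NE [P1→A gives 9>8; P2→P gives 6>4]

NE set: (A,Q), (A,R)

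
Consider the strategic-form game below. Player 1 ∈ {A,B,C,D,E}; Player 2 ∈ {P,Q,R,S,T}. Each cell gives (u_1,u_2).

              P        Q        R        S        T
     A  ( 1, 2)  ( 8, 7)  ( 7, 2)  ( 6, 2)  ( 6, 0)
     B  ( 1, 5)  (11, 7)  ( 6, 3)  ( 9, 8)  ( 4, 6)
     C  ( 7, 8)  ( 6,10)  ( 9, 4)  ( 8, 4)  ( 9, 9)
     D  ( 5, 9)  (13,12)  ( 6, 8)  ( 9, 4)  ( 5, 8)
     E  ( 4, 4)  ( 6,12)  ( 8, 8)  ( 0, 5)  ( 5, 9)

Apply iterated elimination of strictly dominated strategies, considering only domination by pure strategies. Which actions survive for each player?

P2 drop P (Q beats it: A:7>2 B:7>5 C:10>8 D:12>9 E:12>4)
P2 drop R (Q beats it: A:7>2 B:7>3 C:10>4 D:12>8 E:12>8)
P1 drop E (A beats it: Q:8>6 S:6>0 T:6>5)
P2 drop T (Q beats it: A:7>0 B:7>6 C:10>9 D:12>8)
P1 drop A (B beats it: Q:11>8 S:9>6)
P1 drop C (B beats it: Q:11>6 S:9>8)
P1→{B,D} P2→{Q,S}

Remaining: P1:{B,D} P2:{Q,S}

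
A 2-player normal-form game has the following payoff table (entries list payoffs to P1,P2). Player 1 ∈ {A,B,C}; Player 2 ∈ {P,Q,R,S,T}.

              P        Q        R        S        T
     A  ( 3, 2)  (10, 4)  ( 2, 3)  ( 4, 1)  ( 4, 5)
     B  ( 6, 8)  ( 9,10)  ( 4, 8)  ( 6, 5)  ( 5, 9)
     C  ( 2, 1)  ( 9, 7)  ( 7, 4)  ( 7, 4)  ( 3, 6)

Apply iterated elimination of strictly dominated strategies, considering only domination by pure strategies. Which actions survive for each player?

IESDS → P1:{A,B} P2:{Q,T}

P2 drop P (Q beats it: A:4>2 B:10>8 C:7>1)
P2 drop R (Q beats it: A:4>3 B:10>8 C:7>4)
P2 drop S (Q beats it: A:4>1 B:10>5 C:7>4)
P1 drop C (A beats it: Q:10>9 T:4>3)
P1→{A,B} P2→{Q,T}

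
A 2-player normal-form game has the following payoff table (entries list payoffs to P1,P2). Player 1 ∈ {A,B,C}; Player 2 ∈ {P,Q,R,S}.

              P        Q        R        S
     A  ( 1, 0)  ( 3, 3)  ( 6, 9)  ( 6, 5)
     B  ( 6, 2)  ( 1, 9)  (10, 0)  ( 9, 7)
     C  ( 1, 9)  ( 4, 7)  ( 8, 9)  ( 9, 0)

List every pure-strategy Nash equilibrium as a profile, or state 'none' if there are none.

(A,P): not NE [P1→B gives 6>1; P2→R gives 9>0]
(A,Q): not NE [P1→C gives 4>3; P2→R gives 9>3]
(A,R): not NE [P1→B gives 10>6]
(A,S): not NE [P1→C gives 9>6; P2→R gives 9>5]
(B,P): not NE [P2→Q gives 9>2]
(B,Q): not NE [P1→C gives 4>1]
(B,R): not NE [P2→Q gives 9>0]
(B,S): not NE [P2→Q gives 9>7]
(C,P): not NE [P1→B gives 6>1]
(C,Q): not NE [P2→R gives 9>7]
(C,R): not NE [P1→B gives 10>8]
(C,S): not NE [P2→R gives 9>0]

No pure NE.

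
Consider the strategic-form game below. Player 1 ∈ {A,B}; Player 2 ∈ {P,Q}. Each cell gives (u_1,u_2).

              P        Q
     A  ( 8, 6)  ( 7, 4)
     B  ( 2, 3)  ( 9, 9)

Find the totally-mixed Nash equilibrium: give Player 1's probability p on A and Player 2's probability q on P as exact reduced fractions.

(p,q) = (3/4, 1/4)

P1 indiff ⇒ q·8+(1-q)·7 = q·2+(1-q)·9 ⇒ q(6) = (1-q)(2) ⇒ q = 1/4
P2 indiff ⇒ p·6+(1-p)·3 = p·4+(1-p)·9 ⇒ p(2) = (1-p)(6) ⇒ p = 3/4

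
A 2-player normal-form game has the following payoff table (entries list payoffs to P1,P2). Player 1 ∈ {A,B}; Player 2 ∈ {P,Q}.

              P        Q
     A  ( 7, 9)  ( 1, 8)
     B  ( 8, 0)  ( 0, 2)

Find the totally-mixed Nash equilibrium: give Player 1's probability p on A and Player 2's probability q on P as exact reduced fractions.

P1 mixes 2/3 on A; P2 mixes 1/2 on P

P1 indiff ⇒ q·7+(1-q)·1 = q·8+(1-q)·0 ⇒ q(-1) = (1-q)(-1) ⇒ q = 1/2
P2 indiff ⇒ p·9+(1-p)·0 = p·8+(1-p)·2 ⇒ p(1) = (1-p)(2) ⇒ p = 2/3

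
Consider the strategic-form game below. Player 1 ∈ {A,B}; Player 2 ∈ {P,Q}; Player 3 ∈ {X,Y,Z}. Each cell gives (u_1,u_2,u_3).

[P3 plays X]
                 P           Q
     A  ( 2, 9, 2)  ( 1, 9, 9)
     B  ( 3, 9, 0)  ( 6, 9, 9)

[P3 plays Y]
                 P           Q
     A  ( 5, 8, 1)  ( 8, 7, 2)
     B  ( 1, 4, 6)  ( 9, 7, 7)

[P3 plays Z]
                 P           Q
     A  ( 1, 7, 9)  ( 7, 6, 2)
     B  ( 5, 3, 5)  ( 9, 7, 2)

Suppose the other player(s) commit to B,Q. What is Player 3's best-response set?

P3 best: {X}

u_3(X vs B,Q) = 9
u_3(Y vs B,Q) = 7
u_3(Z vs B,Q) = 2
max payoff 9 at {X}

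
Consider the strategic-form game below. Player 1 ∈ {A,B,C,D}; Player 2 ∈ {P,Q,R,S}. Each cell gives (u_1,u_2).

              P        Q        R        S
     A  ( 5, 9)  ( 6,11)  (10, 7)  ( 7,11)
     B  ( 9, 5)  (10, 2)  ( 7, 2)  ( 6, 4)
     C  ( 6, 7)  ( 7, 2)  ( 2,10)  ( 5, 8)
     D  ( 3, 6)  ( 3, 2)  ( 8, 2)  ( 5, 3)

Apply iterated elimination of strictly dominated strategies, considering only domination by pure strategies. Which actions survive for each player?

Remaining: P1:{A,B} P2:{P,Q,S}

P1 drop C (B beats it: P:9>6 Q:10>7 R:7>2 S:6>5)
P1 drop D (A beats it: P:5>3 Q:6>3 R:10>8 S:7>5)
P2 drop R (P beats it: A:9>7 B:5>2)
P1→{A,B} P2→{P,Q,S}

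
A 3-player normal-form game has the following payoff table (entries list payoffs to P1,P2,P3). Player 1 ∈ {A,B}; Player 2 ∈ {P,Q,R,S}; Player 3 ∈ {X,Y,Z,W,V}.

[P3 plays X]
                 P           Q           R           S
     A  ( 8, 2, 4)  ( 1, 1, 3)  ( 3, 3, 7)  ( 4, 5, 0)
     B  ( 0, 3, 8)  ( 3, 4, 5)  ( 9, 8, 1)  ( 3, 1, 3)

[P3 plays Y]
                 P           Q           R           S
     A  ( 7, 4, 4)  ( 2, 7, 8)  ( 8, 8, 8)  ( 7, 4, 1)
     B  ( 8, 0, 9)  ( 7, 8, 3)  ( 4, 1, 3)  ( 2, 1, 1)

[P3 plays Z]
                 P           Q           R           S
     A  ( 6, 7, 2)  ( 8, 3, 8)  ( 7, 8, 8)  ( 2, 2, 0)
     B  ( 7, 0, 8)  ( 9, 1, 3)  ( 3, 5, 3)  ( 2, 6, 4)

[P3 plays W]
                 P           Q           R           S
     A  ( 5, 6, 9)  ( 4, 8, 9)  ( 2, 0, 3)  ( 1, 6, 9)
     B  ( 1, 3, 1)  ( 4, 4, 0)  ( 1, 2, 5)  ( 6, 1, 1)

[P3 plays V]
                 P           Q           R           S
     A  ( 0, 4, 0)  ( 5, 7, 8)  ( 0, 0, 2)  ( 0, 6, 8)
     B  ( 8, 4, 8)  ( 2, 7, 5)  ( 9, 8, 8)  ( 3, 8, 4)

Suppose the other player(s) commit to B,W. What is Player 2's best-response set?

u_2(P vs B,W) = 3
u_2(Q vs B,W) = 4
u_2(R vs B,W) = 2
u_2(S vs B,W) = 1
max payoff 4 at {Q}

P2 best: {Q}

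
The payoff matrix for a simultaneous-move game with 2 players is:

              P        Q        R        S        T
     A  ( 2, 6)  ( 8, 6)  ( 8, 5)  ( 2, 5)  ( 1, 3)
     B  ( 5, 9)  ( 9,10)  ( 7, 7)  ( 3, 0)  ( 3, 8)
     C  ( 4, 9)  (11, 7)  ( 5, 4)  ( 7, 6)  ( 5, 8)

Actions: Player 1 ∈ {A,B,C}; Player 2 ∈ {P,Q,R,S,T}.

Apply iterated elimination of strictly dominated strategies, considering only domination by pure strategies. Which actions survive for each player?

P2 drop R (P beats it: A:6>5 B:9>7 C:9>4)
P1 drop A (B beats it: P:5>2 Q:9>8 S:3>2 T:3>1)
P2 drop S (P beats it: B:9>0 C:9>6)
P2 drop T (P beats it: B:9>8 C:9>8)
P1→{B,C} P2→{P,Q}

Survivors P1:{B,C} P2:{P,Q}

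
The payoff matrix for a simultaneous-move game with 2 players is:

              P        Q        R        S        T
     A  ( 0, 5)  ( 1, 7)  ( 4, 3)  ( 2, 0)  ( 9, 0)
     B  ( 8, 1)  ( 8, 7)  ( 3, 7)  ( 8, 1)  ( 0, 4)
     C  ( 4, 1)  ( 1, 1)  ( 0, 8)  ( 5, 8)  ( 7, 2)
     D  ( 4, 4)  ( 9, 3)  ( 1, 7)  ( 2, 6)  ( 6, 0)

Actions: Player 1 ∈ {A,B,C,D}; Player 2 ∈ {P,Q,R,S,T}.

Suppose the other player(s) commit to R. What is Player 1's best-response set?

u_1(A vs R) = 4
u_1(B vs R) = 3
u_1(C vs R) = 0
u_1(D vs R) = 1
max payoff 4 at {A}

BR_1 = {A}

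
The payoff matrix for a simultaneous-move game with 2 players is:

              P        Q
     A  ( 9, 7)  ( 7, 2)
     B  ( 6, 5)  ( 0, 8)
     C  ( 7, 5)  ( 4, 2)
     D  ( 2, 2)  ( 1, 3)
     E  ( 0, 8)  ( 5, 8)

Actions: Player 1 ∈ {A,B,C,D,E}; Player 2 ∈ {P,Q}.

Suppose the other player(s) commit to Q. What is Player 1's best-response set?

u_1(A vs Q) = 7
u_1(B vs Q) = 0
u_1(C vs Q) = 4
u_1(D vs Q) = 1
u_1(E vs Q) = 5
max payoff 7 at {A}

P1 best: {A}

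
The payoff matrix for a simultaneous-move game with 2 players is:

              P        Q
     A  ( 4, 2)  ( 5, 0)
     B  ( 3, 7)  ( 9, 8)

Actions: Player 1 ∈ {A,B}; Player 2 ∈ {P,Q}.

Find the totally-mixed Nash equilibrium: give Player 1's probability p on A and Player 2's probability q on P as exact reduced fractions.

P1 indiff ⇒ q·4+(1-q)·5 = q·3+(1-q)·9 ⇒ q(1) = (1-q)(4) ⇒ q = 4/5
P2 indiff ⇒ p·2+(1-p)·7 = p·0+(1-p)·8 ⇒ p(2) = (1-p)(1) ⇒ p = 1/3

(p,q) = (1/3, 4/5)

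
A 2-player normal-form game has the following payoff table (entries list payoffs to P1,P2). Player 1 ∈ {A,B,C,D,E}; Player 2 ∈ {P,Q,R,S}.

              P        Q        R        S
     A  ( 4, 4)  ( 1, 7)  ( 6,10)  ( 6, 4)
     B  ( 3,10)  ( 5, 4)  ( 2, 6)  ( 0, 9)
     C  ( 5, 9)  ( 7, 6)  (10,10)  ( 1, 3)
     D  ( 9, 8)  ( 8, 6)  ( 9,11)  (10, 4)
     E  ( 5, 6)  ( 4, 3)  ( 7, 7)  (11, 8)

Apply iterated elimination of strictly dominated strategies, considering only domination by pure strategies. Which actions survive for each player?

Survivors P1:{C,D,E} P2:{R,S}

P1 drop A (D beats it: P:9>4 Q:8>1 R:9>6 S:10>6)
P1 drop B (C beats it: P:5>3 Q:7>5 R:10>2 S:1>0)
P2 drop P (R beats it: C:10>9 D:11>8 E:7>6)
P2 drop Q (R beats it: C:10>6 D:11>6 E:7>3)
P1→{C,D,E} P2→{R,S}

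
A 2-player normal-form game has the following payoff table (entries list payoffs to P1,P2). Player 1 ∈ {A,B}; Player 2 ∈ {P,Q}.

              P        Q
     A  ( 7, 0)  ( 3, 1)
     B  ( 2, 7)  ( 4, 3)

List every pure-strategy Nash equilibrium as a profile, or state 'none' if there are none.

No pure NE.

(A,P): not NE [P2→Q gives 1>0]
(A,Q): not NE [P1→B gives 4>3]
(B,P): not NE [P1→A gives 7>2]
(B,Q): not NE [P2→P gives 7>3]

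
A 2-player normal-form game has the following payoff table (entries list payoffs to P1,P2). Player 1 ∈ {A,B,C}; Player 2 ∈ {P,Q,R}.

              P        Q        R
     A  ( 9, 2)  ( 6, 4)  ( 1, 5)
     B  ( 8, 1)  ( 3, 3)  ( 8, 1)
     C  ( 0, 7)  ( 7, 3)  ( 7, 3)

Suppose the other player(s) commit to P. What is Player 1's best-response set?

u_1(A vs P) = 9
u_1(B vs P) = 8
u_1(C vs P) = 0
max payoff 9 at {A}

P1 best: {A}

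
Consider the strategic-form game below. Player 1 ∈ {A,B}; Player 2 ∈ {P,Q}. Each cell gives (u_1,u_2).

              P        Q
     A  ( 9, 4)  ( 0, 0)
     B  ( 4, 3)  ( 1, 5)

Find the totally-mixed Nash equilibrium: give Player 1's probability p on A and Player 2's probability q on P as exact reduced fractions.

p=1/3, q=1/6

P1 indiff ⇒ q·9+(1-q)·0 = q·4+(1-q)·1 ⇒ q(5) = (1-q)(1) ⇒ q = 1/6
P2 indiff ⇒ p·4+(1-p)·3 = p·0+(1-p)·5 ⇒ p(4) = (1-p)(2) ⇒ p = 1/3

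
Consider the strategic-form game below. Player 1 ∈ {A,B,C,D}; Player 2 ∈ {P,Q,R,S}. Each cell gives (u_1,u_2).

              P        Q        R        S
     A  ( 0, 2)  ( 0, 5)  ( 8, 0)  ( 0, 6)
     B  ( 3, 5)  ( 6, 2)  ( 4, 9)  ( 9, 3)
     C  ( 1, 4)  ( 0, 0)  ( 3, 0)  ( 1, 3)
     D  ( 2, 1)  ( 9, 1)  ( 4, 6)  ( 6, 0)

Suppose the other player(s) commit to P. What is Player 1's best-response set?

u_1(A vs P) = 0
u_1(B vs P) = 3
u_1(C vs P) = 1
u_1(D vs P) = 2
max payoff 3 at {B}

P1 best: {B}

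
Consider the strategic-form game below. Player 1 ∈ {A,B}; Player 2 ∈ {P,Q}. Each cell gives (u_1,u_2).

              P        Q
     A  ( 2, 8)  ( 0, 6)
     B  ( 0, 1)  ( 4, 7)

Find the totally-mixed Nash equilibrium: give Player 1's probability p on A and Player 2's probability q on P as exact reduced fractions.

P1 mixes 3/4 on A; P2 mixes 2/3 on P

P1 indiff ⇒ q·2+(1-q)·0 = q·0+(1-q)·4 ⇒ q(2) = (1-q)(4) ⇒ q = 2/3
P2 indiff ⇒ p·8+(1-p)·1 = p·6+(1-p)·7 ⇒ p(2) = (1-p)(6) ⇒ p = 3/4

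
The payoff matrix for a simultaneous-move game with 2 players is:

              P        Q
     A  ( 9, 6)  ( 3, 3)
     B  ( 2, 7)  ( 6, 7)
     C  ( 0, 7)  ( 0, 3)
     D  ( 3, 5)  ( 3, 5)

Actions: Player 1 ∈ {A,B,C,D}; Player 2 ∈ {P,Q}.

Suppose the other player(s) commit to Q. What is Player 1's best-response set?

u_1(A vs Q) = 3
u_1(B vs Q) = 6
u_1(C vs Q) = 0
u_1(D vs Q) = 3
max payoff 6 at {B}

P1 best: {B}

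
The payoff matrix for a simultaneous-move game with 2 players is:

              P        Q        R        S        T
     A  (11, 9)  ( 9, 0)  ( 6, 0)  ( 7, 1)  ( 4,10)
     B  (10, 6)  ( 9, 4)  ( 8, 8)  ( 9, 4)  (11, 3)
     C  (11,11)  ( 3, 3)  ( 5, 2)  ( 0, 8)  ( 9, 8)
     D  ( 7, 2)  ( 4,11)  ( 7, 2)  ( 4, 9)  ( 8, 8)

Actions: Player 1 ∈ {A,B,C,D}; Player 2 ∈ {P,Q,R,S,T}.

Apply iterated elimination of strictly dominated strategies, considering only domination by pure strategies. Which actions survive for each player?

P1 drop D (B beats it: P:10>7 Q:9>4 R:8>7 S:9>4 T:11>8)
P2 drop Q (P beats it: A:9>0 B:6>4 C:11>3)
P2 drop S (P beats it: A:9>1 B:6>4 C:11>8)
P1→{A,B,C} P2→{P,R,T}

IESDS → P1:{A,B,C} P2:{P,R,T}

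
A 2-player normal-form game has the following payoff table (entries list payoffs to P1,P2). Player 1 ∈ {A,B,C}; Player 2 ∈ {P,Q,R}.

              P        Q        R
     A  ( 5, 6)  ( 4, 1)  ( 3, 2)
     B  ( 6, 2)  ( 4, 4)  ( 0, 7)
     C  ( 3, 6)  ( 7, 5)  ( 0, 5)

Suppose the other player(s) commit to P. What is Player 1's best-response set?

u_1(A vs P) = 5
u_1(B vs P) = 6
u_1(C vs P) = 3
max payoff 6 at {B}

BR_1 = {B}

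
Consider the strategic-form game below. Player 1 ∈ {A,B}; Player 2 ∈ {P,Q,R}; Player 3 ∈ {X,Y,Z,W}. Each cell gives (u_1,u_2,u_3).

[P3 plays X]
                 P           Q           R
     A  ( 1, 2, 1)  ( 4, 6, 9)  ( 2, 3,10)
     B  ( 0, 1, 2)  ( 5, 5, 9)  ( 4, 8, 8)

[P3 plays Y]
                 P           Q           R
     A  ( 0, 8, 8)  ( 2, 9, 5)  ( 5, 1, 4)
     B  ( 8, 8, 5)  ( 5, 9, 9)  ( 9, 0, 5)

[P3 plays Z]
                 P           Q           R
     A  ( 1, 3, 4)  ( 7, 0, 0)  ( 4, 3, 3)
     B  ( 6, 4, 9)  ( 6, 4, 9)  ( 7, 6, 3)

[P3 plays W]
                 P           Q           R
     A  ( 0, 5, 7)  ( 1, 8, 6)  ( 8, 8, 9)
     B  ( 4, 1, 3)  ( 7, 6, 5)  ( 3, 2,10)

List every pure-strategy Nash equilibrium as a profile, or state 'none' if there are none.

NE set: (B,Q,Y)

(A,P,X): not NE [P2→Q gives 6>2; P3→Y gives 8>1]
(A,P,Y): not NE [P1→B gives 8>0; P2→Q gives 9>8]
(A,P,Z): not NE [P1→B gives 6>1; P3→Y gives 8>4]
(A,P,W): not NE [P1→B gives 4>0; P2→R gives 8>5; P3→Y gives 8>7]
(A,Q,X): not NE [P1→B gives 5>4]
(A,Q,Y): not NE [P1→B gives 5>2; P3→X gives 9>5]
(A,Q,Z): not NE [P2→R gives 3>0; P3→X gives 9>0]
(A,Q,W): not NE [P1→B gives 7>1; P3→X gives 9>6]
(A,R,X): not NE [P1→B gives 4>2; P2→Q gives 6>3]
(A,R,Y): not NE [P1→B gives 9>5; P2→Q gives 9>1; P3→X gives 10>4]
(A,R,Z): not NE [P1→B gives 7>4; P3→X gives 10>3]
(A,R,W): not NE [P3→X gives 10>9]
(B,P,X): not NE [P1→A gives 1>0; P2→R gives 8>1; P3→Z gives 9>2]
(B,P,Y): not NE [P2→Q gives 9>8; P3→Z gives 9>5]
(B,P,Z): not NE [P2→R gives 6>4]
(B,P,W): not NE [P2→Q gives 6>1; P3→Z gives 9>3]
(B,Q,X): not NE [P2→R gives 8>5]
(B,Q,Y): NE
(B,Q,Z): not NE [P1→A gives 7>6; P2→R gives 6>4]
(B,Q,W): not NE [P3→Z gives 9>5]
(B,R,X): not NE [P3→W gives 10>8]
(B,R,Y): not NE [P2→Q gives 9>0; P3→W gives 10>5]
(B,R,Z): not NE [P3→W gives 10>3]
(B,R,W): not NE [P1→A gives 8>3; P2→Q gives 6>2]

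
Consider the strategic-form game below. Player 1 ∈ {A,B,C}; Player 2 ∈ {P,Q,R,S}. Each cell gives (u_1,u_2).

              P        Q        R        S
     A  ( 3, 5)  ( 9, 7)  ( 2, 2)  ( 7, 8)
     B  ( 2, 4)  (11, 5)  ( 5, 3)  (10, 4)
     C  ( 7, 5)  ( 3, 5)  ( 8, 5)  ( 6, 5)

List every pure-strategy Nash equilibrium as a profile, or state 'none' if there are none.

(A,P): not NE [P1→C gives 7>3; P2→S gives 8>5]
(A,Q): not NE [P1→B gives 11>9; P2→S gives 8>7]
(A,R): not NE [P1→C gives 8>2; P2→S gives 8>2]
(A,S): not NE [P1→B gives 10>7]
(B,P): not NE [P1→C gives 7>2; P2→Q gives 5>4]
(B,Q): NE
(B,R): not NE [P1→C gives 8>5; P2→Q gives 5>3]
(B,S): not NE [P2→Q gives 5>4]
(C,P): NE
(C,Q): not NE [P1→B gives 11>3]
(C,R): NE
(C,S): not NE [P1→B gives 10>6]

NE set: (B,Q), (C,P), (C,R)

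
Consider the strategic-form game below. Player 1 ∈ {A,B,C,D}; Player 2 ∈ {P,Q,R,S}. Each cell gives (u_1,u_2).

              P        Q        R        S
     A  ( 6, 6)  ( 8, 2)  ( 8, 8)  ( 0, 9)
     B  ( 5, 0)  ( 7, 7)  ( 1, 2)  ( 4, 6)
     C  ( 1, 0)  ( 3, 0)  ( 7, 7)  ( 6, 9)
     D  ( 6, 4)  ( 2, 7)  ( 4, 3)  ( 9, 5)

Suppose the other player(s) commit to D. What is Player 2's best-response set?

argmax u_2 = {Q}

u_2(P vs D) = 4
u_2(Q vs D) = 7
u_2(R vs D) = 3
u_2(S vs D) = 5
max payoff 7 at {Q}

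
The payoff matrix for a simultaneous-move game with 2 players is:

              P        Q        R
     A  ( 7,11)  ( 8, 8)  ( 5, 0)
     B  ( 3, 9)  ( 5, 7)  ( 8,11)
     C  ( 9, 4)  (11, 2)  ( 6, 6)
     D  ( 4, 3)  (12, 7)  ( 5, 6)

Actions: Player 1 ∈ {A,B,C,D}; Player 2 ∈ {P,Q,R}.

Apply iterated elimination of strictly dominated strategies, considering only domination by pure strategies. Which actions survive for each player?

P1 drop A (C beats it: P:9>7 Q:11>8 R:6>5)
P2 drop P (R beats it: B:11>9 C:6>4 D:6>3)
P1→{B,C,D} P2→{Q,R}

Survivors P1:{B,C,D} P2:{Q,R}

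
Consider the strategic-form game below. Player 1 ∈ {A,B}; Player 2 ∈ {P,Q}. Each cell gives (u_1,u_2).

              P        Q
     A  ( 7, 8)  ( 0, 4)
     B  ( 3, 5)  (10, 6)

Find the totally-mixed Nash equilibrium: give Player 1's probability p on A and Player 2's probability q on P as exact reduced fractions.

P1 indiff ⇒ q·7+(1-q)·0 = q·3+(1-q)·10 ⇒ q(4) = (1-q)(10) ⇒ q = 5/7
P2 indiff ⇒ p·8+(1-p)·5 = p·4+(1-p)·6 ⇒ p(4) = (1-p)(1) ⇒ p = 1/5

P1 mixes 1/5 on A; P2 mixes 5/7 on P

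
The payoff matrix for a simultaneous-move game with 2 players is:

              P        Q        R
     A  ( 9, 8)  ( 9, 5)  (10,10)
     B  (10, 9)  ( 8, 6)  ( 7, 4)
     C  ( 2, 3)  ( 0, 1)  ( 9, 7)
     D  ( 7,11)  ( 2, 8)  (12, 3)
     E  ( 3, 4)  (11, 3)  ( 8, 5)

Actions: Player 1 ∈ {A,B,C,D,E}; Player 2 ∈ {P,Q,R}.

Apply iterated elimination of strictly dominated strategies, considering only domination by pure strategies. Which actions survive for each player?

P1 drop C (A beats it: P:9>2 Q:9>0 R:10>9)
P2 drop Q (P beats it: A:8>5 B:9>6 D:11>8 E:4>3)
P1 drop E (A beats it: P:9>3 R:10>8)
P1→{A,B,D} P2→{P,R}

Survivors P1:{A,B,D} P2:{P,R}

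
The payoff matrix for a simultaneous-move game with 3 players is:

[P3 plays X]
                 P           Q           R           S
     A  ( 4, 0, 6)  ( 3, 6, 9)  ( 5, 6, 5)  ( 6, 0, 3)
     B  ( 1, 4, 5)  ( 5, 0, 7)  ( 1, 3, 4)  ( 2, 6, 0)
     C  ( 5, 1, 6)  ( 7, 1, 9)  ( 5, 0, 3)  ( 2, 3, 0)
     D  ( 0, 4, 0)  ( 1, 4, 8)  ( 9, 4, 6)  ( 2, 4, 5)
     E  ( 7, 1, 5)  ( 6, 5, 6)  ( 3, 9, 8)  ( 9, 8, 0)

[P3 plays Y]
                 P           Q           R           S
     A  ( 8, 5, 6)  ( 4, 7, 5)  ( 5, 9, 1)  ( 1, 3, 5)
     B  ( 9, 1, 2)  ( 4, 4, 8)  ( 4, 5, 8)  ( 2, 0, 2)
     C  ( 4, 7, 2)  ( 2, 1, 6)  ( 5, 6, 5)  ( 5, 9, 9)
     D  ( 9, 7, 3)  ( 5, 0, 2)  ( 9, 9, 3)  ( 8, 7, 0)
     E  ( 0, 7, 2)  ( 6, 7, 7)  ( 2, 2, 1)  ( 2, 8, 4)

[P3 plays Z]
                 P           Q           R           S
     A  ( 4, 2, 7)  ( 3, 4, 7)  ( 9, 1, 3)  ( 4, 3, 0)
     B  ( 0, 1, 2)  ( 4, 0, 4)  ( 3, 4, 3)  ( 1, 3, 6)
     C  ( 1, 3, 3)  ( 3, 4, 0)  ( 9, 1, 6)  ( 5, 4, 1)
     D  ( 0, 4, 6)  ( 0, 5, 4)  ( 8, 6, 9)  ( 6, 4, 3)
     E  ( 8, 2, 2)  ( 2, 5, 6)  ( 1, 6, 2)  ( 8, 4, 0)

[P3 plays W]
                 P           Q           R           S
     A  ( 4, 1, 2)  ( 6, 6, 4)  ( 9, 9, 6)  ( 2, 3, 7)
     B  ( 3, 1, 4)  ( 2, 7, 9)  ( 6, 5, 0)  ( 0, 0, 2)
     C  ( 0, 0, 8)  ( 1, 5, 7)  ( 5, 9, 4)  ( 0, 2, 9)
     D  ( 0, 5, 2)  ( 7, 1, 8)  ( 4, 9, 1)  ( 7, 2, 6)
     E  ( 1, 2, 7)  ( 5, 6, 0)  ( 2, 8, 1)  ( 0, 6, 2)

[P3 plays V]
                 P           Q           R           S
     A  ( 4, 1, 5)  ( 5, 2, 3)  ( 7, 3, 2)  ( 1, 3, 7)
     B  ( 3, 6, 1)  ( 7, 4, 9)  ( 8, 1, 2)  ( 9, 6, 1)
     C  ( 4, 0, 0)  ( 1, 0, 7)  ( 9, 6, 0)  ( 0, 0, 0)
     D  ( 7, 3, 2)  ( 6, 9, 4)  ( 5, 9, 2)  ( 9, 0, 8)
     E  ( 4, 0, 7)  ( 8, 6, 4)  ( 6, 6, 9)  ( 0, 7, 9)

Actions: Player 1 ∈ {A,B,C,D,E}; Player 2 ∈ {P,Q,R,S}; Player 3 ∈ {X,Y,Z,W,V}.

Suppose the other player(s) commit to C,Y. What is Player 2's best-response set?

u_2(P vs C,Y) = 7
u_2(Q vs C,Y) = 1
u_2(R vs C,Y) = 6
u_2(S vs C,Y) = 9
max payoff 9 at {S}

P2 best: {S}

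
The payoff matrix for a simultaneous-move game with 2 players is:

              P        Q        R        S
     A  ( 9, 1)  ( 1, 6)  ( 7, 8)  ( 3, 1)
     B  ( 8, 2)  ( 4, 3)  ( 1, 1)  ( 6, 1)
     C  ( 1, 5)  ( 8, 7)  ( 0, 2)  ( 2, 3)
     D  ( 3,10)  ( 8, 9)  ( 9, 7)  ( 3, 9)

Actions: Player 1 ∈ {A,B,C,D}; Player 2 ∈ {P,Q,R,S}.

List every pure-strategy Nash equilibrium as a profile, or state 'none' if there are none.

NE set: (C,Q)

(A,P): not NE [P2→R gives 8>1]
(A,Q): not NE [P1→D gives 8>1; P2→R gives 8>6]
(A,R): not NE [P1→D gives 9>7]
(A,S): not NE [P1→B gives 6>3; P2→R gives 8>1]
(B,P): not NE [P1→A gives 9>8; P2→Q gives 3>2]
(B,Q): not NE [P1→D gives 8>4]
(B,R): not NE [P1→D gives 9>1; P2→Q gives 3>1]
(B,S): not NE [P2→Q gives 3>1]
(C,P): not NE [P1→A gives 9>1; P2→Q gives 7>5]
(C,Q): NE
(C,R): not NE [P1→D gives 9>0; P2→Q gives 7>2]
(C,S): not NE [P1→B gives 6>2; P2→Q gives 7>3]
(D,P): not NE [P1→A gives 9>3]
(D,Q): not NE [P2→P gives 10>9]
(D,R): not NE [P2→P gives 10>7]
(D,S): not NE [P1→B gives 6>3; P2→P gives 10>9]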